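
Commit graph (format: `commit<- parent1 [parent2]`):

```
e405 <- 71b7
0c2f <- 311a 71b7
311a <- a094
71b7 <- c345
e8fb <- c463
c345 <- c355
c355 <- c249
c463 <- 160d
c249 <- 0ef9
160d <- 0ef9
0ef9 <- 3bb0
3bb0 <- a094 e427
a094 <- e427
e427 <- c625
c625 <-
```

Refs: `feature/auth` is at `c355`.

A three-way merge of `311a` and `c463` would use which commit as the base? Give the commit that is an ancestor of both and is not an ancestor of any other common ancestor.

a094

Ancestors of 311a: {311a, a094, c625, e427}.
Ancestors of c463: {0ef9, 160d, 3bb0, a094, c463, c625, e427}.
Common ancestors: {a094, c625, e427}.
Among these, a094 is not an ancestor of any other common ancestor — it is the merge base.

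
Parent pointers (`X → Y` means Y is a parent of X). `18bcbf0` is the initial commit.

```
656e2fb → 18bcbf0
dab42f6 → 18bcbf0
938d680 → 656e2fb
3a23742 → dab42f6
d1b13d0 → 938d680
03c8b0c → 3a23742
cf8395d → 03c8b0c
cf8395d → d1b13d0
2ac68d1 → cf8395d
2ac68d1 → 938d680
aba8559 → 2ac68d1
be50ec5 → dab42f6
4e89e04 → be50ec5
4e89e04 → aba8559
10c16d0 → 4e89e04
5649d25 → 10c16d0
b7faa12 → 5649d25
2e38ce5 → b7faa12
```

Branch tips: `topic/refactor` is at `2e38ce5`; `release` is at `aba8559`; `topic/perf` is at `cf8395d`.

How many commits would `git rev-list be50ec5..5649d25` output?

11

Reachable from 5649d25: {03c8b0c, 10c16d0, 18bcbf0, 2ac68d1, 3a23742, 4e89e04, 5649d25, 656e2fb, 938d680, aba8559, be50ec5, cf8395d, d1b13d0, dab42f6}.
Reachable from be50ec5: {18bcbf0, be50ec5, dab42f6}.
In 5649d25's history but not be50ec5's: {03c8b0c, 10c16d0, 2ac68d1, 3a23742, 4e89e04, 5649d25, 656e2fb, 938d680, aba8559, cf8395d, d1b13d0} — 11 commits.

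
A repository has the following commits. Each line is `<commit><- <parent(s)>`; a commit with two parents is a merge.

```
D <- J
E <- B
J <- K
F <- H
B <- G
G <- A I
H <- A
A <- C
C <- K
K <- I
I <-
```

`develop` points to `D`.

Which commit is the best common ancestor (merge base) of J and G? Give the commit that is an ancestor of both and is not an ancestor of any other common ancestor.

Ancestors of J: {I, J, K}.
Ancestors of G: {A, C, G, I, K}.
Common ancestors: {I, K}.
Among these, K is not an ancestor of any other common ancestor — it is the merge base.

K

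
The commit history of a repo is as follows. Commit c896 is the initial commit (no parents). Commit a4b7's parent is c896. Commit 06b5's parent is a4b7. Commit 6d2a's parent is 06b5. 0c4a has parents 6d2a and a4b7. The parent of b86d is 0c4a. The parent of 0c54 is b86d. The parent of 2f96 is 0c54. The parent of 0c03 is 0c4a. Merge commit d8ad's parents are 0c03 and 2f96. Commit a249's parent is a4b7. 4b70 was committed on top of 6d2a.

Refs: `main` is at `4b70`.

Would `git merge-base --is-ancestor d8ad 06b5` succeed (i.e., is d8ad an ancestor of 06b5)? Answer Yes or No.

No

Ancestors of 06b5: {06b5, a4b7, c896}.
d8ad is not in that set, so it is not an ancestor of 06b5.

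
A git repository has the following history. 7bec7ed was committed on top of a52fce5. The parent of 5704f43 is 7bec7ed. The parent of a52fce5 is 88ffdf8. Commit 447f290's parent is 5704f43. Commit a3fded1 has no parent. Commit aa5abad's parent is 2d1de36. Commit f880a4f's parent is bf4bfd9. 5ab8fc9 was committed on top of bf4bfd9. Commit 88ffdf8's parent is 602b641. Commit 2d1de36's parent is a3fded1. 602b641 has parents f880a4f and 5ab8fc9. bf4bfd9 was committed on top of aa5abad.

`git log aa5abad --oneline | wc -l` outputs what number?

3

Walking parent pointers from aa5abad: reachable set = {2d1de36, a3fded1, aa5abad}.
That is 3 commits.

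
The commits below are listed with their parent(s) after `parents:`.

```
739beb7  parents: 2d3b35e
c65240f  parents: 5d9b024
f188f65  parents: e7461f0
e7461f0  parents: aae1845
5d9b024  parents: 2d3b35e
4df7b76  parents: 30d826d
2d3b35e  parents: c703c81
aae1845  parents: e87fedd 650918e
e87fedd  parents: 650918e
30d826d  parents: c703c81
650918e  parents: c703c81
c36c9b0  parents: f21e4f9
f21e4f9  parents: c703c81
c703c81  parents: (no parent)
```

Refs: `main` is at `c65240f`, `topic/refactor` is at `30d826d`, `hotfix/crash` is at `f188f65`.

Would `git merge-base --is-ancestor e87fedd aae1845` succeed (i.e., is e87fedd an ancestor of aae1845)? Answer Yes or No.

Yes

Ancestors of aae1845 (commits reachable by following parents): {650918e, aae1845, c703c81, e87fedd}.
e87fedd is in that set, so it is an ancestor of aae1845.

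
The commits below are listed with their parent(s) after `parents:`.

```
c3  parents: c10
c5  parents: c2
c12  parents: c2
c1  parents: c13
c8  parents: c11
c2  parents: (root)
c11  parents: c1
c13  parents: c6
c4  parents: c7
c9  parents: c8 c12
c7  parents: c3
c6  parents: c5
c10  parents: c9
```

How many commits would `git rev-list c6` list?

Walking parent pointers from c6: reachable set = {c2, c5, c6}.
That is 3 commits.

3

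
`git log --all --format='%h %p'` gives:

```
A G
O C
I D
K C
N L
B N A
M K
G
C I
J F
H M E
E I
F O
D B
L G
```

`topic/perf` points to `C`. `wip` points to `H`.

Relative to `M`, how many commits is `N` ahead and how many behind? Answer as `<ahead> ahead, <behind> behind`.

Reachable from N: {G, L, N}.
Reachable from M: {A, B, C, D, G, I, K, L, M, N}.
Only in N's history (ahead): {} — 0.
Only in M's history (behind): {A, B, C, D, I, K, M} — 7.

0 ahead, 7 behind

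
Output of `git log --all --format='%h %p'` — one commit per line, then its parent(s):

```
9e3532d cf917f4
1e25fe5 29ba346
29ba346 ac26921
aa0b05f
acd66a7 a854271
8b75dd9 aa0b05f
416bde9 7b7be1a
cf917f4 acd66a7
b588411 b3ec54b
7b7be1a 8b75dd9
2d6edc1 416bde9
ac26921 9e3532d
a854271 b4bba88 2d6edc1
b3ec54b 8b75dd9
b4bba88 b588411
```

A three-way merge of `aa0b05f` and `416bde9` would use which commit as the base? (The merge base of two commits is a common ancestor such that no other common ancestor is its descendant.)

Ancestors of aa0b05f: {aa0b05f}.
Ancestors of 416bde9: {416bde9, 7b7be1a, 8b75dd9, aa0b05f}.
Common ancestors: {aa0b05f}.
The only common ancestor is aa0b05f, so it is the merge base.

aa0b05f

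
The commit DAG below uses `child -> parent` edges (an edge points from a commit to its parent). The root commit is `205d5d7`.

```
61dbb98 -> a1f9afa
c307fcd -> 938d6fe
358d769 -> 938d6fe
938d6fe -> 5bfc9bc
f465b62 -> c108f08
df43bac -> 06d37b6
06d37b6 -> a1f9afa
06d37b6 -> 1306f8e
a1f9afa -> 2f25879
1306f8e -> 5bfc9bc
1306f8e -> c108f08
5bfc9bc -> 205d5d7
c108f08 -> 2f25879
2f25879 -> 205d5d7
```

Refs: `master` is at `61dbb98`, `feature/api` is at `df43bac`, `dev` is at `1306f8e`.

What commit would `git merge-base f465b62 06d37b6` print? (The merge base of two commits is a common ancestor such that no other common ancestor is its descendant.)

Ancestors of f465b62: {205d5d7, 2f25879, c108f08, f465b62}.
Ancestors of 06d37b6: {06d37b6, 1306f8e, 205d5d7, 2f25879, 5bfc9bc, a1f9afa, c108f08}.
Common ancestors: {205d5d7, 2f25879, c108f08}.
Among these, c108f08 is not an ancestor of any other common ancestor — it is the merge base.

c108f08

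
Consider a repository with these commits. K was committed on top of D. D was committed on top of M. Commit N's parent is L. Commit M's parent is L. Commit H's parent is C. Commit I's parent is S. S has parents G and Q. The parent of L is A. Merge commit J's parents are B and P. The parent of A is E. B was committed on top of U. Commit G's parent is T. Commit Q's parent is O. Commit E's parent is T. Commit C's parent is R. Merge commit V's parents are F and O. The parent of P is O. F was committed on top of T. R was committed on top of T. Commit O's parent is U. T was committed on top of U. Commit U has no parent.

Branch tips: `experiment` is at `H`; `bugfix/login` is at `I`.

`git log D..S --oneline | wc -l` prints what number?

4

Reachable from S: {G, O, Q, S, T, U}.
Reachable from D: {A, D, E, L, M, T, U}.
In S's history but not D's: {G, O, Q, S} — 4 commits.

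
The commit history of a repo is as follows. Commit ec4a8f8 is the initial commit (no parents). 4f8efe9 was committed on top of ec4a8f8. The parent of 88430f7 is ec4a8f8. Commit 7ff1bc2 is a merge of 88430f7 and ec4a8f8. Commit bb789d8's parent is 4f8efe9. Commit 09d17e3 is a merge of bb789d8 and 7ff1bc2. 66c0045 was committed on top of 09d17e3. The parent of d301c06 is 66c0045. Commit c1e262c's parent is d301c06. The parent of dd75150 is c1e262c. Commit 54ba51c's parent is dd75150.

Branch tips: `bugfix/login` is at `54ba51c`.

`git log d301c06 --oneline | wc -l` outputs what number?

Walking parent pointers from d301c06: reachable set = {09d17e3, 4f8efe9, 66c0045, 7ff1bc2, 88430f7, bb789d8, d301c06, ec4a8f8}.
That is 8 commits.

8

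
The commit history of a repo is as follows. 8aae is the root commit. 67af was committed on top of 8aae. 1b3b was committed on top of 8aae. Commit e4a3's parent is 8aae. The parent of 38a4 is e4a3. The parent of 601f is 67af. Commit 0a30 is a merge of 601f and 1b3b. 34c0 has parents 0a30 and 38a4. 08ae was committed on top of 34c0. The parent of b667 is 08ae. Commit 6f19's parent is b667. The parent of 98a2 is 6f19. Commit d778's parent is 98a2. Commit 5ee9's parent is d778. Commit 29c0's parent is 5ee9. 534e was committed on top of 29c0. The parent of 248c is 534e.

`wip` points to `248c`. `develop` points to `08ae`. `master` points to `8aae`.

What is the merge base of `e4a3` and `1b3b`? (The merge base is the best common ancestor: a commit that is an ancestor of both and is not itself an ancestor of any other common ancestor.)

Ancestors of e4a3: {8aae, e4a3}.
Ancestors of 1b3b: {1b3b, 8aae}.
Common ancestors: {8aae}.
The only common ancestor is 8aae, so it is the merge base.

8aae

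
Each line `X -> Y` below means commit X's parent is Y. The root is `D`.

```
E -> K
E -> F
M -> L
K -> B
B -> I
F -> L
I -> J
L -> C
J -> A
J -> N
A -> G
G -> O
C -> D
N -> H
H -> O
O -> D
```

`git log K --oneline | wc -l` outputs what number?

Walking parent pointers from K: reachable set = {A, B, D, G, H, I, J, K, N, O}.
That is 10 commits.

10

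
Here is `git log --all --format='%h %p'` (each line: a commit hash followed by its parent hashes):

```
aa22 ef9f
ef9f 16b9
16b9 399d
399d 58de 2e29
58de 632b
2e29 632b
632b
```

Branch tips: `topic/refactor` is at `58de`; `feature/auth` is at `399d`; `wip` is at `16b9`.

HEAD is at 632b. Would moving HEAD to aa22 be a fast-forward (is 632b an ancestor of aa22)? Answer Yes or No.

Yes

A fast-forward from 632b to aa22 is possible iff 632b is an ancestor of aa22.
Ancestors of aa22: {16b9, 2e29, 399d, 58de, 632b, aa22, ef9f}.
632b is among them, so fast-forward is possible.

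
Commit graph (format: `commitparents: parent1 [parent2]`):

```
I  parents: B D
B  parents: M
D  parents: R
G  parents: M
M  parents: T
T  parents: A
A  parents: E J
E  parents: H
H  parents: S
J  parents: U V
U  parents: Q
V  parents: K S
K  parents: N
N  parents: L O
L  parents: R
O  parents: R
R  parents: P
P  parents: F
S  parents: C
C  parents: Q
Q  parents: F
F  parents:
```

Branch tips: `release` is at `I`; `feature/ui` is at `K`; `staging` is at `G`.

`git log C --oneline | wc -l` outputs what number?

Walking parent pointers from C: reachable set = {C, F, Q}.
That is 3 commits.

3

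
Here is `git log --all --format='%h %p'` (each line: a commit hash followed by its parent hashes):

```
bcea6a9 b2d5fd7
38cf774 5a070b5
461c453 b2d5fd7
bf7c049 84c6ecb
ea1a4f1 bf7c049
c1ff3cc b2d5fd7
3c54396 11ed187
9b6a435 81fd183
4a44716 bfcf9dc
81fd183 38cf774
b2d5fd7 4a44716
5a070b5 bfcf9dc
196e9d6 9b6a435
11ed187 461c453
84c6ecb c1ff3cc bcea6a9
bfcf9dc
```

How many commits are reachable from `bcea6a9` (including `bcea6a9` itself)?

Walking parent pointers from bcea6a9: reachable set = {4a44716, b2d5fd7, bcea6a9, bfcf9dc}.
That is 4 commits.

4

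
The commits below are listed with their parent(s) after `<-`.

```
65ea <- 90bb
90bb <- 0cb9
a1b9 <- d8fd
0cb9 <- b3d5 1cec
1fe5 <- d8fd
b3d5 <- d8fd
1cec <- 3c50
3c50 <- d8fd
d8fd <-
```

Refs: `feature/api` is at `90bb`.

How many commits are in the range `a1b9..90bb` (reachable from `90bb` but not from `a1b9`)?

Reachable from 90bb: {0cb9, 1cec, 3c50, 90bb, b3d5, d8fd}.
Reachable from a1b9: {a1b9, d8fd}.
In 90bb's history but not a1b9's: {0cb9, 1cec, 3c50, 90bb, b3d5} — 5 commits.

5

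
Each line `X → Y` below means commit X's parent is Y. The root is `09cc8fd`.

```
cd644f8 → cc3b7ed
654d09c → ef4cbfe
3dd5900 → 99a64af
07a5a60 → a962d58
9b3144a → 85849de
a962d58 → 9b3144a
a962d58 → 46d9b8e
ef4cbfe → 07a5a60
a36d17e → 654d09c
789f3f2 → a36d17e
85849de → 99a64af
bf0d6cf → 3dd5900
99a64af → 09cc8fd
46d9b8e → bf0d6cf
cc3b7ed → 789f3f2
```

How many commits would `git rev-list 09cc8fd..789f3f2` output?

Reachable from 789f3f2: {07a5a60, 09cc8fd, 3dd5900, 46d9b8e, 654d09c, 789f3f2, 85849de, 99a64af, 9b3144a, a36d17e, a962d58, bf0d6cf, ef4cbfe}.
Reachable from 09cc8fd: {09cc8fd}.
In 789f3f2's history but not 09cc8fd's: {07a5a60, 3dd5900, 46d9b8e, 654d09c, 789f3f2, 85849de, 99a64af, 9b3144a, a36d17e, a962d58, bf0d6cf, ef4cbfe} — 12 commits.

12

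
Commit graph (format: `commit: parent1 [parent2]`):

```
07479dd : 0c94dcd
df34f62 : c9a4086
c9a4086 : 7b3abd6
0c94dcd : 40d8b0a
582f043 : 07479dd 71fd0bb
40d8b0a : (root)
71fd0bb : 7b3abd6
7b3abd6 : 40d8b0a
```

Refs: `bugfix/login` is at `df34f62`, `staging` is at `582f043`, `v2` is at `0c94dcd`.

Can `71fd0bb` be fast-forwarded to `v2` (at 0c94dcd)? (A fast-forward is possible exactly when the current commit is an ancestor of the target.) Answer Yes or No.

A fast-forward from 71fd0bb to 0c94dcd is possible iff 71fd0bb is an ancestor of 0c94dcd.
Ancestors of 0c94dcd: {0c94dcd, 40d8b0a}.
71fd0bb is not among them, so fast-forward is not possible.

No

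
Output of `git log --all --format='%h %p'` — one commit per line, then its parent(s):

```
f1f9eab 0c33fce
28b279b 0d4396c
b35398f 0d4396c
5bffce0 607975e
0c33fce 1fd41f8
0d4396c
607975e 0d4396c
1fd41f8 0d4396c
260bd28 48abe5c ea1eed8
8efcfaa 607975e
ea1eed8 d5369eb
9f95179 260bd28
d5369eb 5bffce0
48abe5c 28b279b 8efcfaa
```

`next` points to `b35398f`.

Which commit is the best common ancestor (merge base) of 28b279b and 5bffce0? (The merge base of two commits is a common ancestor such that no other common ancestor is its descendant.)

Ancestors of 28b279b: {0d4396c, 28b279b}.
Ancestors of 5bffce0: {0d4396c, 5bffce0, 607975e}.
Common ancestors: {0d4396c}.
The only common ancestor is 0d4396c, so it is the merge base.

0d4396c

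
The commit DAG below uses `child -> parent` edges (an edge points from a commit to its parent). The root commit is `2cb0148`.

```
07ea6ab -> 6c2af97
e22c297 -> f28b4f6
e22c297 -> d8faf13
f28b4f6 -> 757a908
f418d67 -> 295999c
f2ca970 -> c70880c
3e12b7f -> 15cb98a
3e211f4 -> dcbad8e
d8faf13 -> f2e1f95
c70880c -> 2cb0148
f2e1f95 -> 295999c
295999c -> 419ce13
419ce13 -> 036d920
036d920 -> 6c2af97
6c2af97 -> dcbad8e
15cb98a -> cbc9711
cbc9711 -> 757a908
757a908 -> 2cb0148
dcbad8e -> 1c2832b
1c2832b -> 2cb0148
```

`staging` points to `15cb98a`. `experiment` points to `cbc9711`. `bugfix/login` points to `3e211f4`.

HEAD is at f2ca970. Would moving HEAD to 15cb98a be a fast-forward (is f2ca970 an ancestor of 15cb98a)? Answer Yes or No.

A fast-forward from f2ca970 to 15cb98a is possible iff f2ca970 is an ancestor of 15cb98a.
Ancestors of 15cb98a: {15cb98a, 2cb0148, 757a908, cbc9711}.
f2ca970 is not among them, so fast-forward is not possible.

No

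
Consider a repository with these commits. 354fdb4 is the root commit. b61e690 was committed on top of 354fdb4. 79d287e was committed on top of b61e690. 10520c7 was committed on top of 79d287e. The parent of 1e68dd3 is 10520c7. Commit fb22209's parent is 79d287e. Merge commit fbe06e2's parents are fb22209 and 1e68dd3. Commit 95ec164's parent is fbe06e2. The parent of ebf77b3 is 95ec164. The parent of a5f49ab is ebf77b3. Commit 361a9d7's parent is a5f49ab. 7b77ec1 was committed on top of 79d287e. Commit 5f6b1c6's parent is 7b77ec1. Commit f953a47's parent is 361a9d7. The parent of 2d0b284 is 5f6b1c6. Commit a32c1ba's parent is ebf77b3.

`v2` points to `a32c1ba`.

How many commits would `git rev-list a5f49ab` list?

Walking parent pointers from a5f49ab: reachable set = {10520c7, 1e68dd3, 354fdb4, 79d287e, 95ec164, a5f49ab, b61e690, ebf77b3, fb22209, fbe06e2}.
That is 10 commits.

10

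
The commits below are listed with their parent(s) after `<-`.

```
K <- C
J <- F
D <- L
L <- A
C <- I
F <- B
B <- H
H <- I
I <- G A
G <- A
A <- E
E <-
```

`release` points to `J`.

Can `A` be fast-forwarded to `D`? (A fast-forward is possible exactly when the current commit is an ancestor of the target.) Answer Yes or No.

A fast-forward from A to D is possible iff A is an ancestor of D.
Ancestors of D: {A, D, E, L}.
A is among them, so fast-forward is possible.

Yes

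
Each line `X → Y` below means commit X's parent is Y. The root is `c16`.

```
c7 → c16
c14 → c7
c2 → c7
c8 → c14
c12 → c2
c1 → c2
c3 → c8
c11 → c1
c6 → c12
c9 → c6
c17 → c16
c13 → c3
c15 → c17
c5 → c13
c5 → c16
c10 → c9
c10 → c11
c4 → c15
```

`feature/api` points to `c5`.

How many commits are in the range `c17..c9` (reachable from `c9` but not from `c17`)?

Reachable from c9: {c12, c16, c2, c6, c7, c9}.
Reachable from c17: {c16, c17}.
In c9's history but not c17's: {c12, c2, c6, c7, c9} — 5 commits.

5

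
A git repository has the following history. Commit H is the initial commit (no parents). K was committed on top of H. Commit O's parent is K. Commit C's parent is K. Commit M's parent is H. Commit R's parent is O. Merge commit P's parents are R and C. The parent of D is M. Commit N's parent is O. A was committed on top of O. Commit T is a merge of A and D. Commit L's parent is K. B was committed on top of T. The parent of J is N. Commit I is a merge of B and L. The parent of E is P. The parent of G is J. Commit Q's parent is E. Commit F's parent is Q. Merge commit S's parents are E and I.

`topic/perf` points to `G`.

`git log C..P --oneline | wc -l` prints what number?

Reachable from P: {C, H, K, O, P, R}.
Reachable from C: {C, H, K}.
In P's history but not C's: {O, P, R} — 3 commits.

3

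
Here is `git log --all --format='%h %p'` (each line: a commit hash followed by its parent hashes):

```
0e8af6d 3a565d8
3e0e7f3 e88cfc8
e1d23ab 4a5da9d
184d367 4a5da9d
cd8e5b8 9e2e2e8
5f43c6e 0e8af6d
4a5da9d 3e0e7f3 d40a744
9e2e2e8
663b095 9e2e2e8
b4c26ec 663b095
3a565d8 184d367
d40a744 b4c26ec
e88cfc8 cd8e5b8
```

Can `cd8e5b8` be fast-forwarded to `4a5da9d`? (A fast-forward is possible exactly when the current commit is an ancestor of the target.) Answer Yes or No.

A fast-forward from cd8e5b8 to 4a5da9d is possible iff cd8e5b8 is an ancestor of 4a5da9d.
Ancestors of 4a5da9d: {3e0e7f3, 4a5da9d, 663b095, 9e2e2e8, b4c26ec, cd8e5b8, d40a744, e88cfc8}.
cd8e5b8 is among them, so fast-forward is possible.

Yes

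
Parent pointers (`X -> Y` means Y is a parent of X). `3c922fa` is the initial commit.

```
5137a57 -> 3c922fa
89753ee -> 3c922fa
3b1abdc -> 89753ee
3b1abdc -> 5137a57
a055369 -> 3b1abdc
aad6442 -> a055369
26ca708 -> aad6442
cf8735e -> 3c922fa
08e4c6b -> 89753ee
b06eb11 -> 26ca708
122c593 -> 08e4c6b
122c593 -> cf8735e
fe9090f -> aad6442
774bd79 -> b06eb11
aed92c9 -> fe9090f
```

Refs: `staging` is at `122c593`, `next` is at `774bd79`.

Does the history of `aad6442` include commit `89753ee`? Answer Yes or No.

Ancestors of aad6442 (commits reachable by following parents): {3b1abdc, 3c922fa, 5137a57, 89753ee, a055369, aad6442}.
89753ee is in that set, so it is an ancestor of aad6442.

Yes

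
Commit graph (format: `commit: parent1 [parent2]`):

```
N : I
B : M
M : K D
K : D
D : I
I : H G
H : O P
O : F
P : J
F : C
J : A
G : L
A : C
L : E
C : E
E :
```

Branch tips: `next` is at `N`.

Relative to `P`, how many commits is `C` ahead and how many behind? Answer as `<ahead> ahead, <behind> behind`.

0 ahead, 3 behind

Reachable from C: {C, E}.
Reachable from P: {A, C, E, J, P}.
Only in C's history (ahead): {} — 0.
Only in P's history (behind): {A, J, P} — 3.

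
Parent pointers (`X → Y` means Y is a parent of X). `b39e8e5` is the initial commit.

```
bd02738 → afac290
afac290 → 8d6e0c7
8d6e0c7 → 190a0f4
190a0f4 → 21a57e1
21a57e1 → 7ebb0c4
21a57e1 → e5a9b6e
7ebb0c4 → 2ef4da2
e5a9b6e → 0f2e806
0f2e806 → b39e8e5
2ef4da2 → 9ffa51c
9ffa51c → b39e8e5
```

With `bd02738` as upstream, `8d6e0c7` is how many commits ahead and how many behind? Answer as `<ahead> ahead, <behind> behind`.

Reachable from 8d6e0c7: {0f2e806, 190a0f4, 21a57e1, 2ef4da2, 7ebb0c4, 8d6e0c7, 9ffa51c, b39e8e5, e5a9b6e}.
Reachable from bd02738: {0f2e806, 190a0f4, 21a57e1, 2ef4da2, 7ebb0c4, 8d6e0c7, 9ffa51c, afac290, b39e8e5, bd02738, e5a9b6e}.
Only in 8d6e0c7's history (ahead): {} — 0.
Only in bd02738's history (behind): {afac290, bd02738} — 2.

0 ahead, 2 behind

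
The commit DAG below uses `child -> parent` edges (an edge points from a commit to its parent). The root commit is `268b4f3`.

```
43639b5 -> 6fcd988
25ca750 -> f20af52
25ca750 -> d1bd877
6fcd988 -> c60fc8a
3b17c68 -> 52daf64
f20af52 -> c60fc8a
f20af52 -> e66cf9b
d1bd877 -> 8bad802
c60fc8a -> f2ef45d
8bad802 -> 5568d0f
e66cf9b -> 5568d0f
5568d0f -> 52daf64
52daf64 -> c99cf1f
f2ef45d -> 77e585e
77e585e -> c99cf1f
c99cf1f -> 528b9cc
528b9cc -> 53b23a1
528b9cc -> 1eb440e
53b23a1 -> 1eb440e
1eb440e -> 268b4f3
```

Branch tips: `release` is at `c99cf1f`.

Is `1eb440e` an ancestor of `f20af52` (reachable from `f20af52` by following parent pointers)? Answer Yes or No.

Yes

Ancestors of f20af52 (commits reachable by following parents): {1eb440e, 268b4f3, 528b9cc, 52daf64, 53b23a1, 5568d0f, 77e585e, c60fc8a, c99cf1f, e66cf9b, f20af52, f2ef45d}.
1eb440e is in that set, so it is an ancestor of f20af52.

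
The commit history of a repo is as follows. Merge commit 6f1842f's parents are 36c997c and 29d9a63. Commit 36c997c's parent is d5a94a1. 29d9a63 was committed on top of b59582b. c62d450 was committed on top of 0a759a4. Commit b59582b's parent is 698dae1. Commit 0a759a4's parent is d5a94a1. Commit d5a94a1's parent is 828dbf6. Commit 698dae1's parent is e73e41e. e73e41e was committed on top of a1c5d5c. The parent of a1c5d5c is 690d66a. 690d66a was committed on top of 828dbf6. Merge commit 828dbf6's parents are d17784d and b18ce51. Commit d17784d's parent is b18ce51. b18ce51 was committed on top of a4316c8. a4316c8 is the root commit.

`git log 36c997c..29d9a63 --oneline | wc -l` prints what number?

Reachable from 29d9a63: {29d9a63, 690d66a, 698dae1, 828dbf6, a1c5d5c, a4316c8, b18ce51, b59582b, d17784d, e73e41e}.
Reachable from 36c997c: {36c997c, 828dbf6, a4316c8, b18ce51, d17784d, d5a94a1}.
In 29d9a63's history but not 36c997c's: {29d9a63, 690d66a, 698dae1, a1c5d5c, b59582b, e73e41e} — 6 commits.

6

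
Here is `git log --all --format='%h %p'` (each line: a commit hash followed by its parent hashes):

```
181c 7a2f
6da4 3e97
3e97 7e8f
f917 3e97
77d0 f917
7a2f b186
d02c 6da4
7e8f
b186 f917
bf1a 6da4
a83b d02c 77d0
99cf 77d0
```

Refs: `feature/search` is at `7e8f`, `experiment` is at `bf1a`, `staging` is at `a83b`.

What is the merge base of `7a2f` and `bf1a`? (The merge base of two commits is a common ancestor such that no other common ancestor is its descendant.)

3e97

Ancestors of 7a2f: {3e97, 7a2f, 7e8f, b186, f917}.
Ancestors of bf1a: {3e97, 6da4, 7e8f, bf1a}.
Common ancestors: {3e97, 7e8f}.
Among these, 3e97 is not an ancestor of any other common ancestor — it is the merge base.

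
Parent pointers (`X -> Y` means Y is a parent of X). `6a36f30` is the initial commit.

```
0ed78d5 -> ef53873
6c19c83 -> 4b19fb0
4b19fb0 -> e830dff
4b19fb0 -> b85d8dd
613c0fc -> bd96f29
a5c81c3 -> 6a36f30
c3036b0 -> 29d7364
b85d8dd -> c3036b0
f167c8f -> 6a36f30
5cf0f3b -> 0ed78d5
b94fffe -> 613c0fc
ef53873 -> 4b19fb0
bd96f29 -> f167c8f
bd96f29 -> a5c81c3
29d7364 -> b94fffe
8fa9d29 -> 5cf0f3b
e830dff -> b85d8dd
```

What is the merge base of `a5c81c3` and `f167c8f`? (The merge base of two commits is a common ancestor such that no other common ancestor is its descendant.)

6a36f30

Ancestors of a5c81c3: {6a36f30, a5c81c3}.
Ancestors of f167c8f: {6a36f30, f167c8f}.
Common ancestors: {6a36f30}.
The only common ancestor is 6a36f30, so it is the merge base.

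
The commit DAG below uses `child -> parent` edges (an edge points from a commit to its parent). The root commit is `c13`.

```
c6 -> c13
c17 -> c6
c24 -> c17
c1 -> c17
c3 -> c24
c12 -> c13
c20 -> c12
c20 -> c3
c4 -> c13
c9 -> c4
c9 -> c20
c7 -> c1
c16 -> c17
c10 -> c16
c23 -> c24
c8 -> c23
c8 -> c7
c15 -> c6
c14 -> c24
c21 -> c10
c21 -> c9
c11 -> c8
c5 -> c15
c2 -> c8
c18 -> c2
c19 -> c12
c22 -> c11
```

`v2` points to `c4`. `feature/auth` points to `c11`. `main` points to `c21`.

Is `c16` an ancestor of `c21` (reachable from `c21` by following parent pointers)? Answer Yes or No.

Ancestors of c21 (commits reachable by following parents): {c10, c12, c13, c16, c17, c20, c21, c24, c3, c4, c6, c9}.
c16 is in that set, so it is an ancestor of c21.

Yes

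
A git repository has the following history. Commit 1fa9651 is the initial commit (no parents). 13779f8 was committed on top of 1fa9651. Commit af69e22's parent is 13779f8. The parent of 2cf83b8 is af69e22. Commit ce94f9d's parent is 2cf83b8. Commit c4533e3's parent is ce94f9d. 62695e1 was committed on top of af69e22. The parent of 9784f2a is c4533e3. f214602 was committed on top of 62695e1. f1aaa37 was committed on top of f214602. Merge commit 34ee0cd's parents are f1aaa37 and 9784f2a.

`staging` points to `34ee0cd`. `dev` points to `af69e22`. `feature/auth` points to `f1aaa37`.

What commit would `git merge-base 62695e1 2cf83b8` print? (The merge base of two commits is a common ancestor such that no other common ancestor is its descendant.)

af69e22

Ancestors of 62695e1: {13779f8, 1fa9651, 62695e1, af69e22}.
Ancestors of 2cf83b8: {13779f8, 1fa9651, 2cf83b8, af69e22}.
Common ancestors: {13779f8, 1fa9651, af69e22}.
Among these, af69e22 is not an ancestor of any other common ancestor — it is the merge base.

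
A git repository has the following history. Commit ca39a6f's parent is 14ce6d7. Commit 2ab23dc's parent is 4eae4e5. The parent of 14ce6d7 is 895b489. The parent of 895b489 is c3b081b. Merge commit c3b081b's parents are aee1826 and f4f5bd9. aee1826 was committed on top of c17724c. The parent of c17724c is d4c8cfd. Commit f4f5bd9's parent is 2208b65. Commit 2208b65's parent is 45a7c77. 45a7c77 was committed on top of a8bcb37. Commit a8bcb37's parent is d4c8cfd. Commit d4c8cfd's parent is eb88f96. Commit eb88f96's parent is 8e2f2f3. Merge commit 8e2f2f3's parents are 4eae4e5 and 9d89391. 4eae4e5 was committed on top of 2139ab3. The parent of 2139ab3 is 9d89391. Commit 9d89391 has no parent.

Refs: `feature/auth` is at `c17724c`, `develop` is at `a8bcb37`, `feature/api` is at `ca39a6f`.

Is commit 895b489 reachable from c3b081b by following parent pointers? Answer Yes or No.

No

Ancestors of c3b081b: {2139ab3, 2208b65, 45a7c77, 4eae4e5, 8e2f2f3, 9d89391, a8bcb37, aee1826, c17724c, c3b081b, d4c8cfd, eb88f96, f4f5bd9}.
895b489 is not in that set, so it is not an ancestor of c3b081b.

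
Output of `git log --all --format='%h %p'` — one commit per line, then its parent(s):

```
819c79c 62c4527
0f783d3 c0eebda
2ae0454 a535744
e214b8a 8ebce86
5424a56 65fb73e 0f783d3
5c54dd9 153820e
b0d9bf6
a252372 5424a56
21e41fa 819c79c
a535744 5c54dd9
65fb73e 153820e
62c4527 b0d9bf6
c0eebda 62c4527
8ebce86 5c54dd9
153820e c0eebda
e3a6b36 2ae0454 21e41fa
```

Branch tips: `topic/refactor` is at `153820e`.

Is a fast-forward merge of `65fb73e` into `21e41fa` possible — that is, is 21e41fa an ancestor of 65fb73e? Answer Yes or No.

No

A fast-forward from 21e41fa to 65fb73e is possible iff 21e41fa is an ancestor of 65fb73e.
Ancestors of 65fb73e: {153820e, 62c4527, 65fb73e, b0d9bf6, c0eebda}.
21e41fa is not among them, so fast-forward is not possible.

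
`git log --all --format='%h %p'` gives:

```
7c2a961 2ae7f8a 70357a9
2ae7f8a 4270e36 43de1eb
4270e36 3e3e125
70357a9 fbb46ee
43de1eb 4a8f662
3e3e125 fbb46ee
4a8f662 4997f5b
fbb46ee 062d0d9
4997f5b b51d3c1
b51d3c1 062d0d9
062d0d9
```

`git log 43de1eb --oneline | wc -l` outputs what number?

Walking parent pointers from 43de1eb: reachable set = {062d0d9, 43de1eb, 4997f5b, 4a8f662, b51d3c1}.
That is 5 commits.

5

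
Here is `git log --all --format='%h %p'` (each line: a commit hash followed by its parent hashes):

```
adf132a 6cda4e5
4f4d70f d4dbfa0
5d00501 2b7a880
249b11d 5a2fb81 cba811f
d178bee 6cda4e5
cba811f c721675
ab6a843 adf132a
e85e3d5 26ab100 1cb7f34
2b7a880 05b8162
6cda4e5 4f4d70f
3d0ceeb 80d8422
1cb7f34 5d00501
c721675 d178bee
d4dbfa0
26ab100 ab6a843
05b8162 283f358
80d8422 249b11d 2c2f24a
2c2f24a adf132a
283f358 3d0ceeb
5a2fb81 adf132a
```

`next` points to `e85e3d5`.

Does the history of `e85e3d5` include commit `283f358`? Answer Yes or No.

Yes

Ancestors of e85e3d5 (commits reachable by following parents): {05b8162, 1cb7f34, 249b11d, 26ab100, 283f358, 2b7a880, 2c2f24a, 3d0ceeb, 4f4d70f, 5a2fb81, 5d00501, 6cda4e5, 80d8422, ab6a843, adf132a, c721675, cba811f, d178bee, d4dbfa0, e85e3d5}.
283f358 is in that set, so it is an ancestor of e85e3d5.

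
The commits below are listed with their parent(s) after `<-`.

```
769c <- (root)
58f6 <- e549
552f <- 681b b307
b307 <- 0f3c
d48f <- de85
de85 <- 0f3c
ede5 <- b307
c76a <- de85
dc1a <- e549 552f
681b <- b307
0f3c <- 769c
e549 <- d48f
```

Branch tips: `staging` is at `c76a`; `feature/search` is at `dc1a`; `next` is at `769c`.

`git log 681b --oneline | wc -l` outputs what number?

4

Walking parent pointers from 681b: reachable set = {0f3c, 681b, 769c, b307}.
That is 4 commits.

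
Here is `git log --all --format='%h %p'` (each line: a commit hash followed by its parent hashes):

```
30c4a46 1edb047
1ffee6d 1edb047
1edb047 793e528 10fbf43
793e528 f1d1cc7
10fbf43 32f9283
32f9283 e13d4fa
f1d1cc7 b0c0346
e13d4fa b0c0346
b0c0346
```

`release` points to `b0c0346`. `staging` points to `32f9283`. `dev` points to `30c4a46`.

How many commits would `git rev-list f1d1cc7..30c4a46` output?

Reachable from 30c4a46: {10fbf43, 1edb047, 30c4a46, 32f9283, 793e528, b0c0346, e13d4fa, f1d1cc7}.
Reachable from f1d1cc7: {b0c0346, f1d1cc7}.
In 30c4a46's history but not f1d1cc7's: {10fbf43, 1edb047, 30c4a46, 32f9283, 793e528, e13d4fa} — 6 commits.

6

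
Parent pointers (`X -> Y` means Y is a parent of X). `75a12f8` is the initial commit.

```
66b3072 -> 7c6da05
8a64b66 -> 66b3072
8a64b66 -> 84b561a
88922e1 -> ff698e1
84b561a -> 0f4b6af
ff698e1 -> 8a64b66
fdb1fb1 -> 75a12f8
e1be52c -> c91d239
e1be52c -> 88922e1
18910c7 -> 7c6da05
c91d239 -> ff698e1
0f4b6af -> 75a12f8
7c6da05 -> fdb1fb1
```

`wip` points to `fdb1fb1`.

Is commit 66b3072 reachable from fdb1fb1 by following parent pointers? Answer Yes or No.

Ancestors of fdb1fb1: {75a12f8, fdb1fb1}.
66b3072 is not in that set, so it is not an ancestor of fdb1fb1.

No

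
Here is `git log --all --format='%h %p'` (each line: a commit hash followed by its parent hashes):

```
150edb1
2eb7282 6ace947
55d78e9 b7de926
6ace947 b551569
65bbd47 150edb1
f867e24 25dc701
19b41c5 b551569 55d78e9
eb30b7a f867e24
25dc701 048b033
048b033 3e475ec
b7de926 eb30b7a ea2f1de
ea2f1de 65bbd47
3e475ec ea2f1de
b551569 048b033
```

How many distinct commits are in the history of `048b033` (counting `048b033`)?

Walking parent pointers from 048b033: reachable set = {048b033, 150edb1, 3e475ec, 65bbd47, ea2f1de}.
That is 5 commits.

5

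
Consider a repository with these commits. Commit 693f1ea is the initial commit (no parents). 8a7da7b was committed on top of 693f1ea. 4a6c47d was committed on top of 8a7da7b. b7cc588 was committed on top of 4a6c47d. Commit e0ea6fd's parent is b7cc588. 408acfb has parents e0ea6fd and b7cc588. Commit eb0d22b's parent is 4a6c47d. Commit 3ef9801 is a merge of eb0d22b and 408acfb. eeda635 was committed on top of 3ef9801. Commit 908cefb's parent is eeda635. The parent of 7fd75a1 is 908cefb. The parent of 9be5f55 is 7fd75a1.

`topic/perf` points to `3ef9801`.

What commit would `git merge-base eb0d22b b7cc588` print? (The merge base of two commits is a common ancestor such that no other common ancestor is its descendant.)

4a6c47d

Ancestors of eb0d22b: {4a6c47d, 693f1ea, 8a7da7b, eb0d22b}.
Ancestors of b7cc588: {4a6c47d, 693f1ea, 8a7da7b, b7cc588}.
Common ancestors: {4a6c47d, 693f1ea, 8a7da7b}.
Among these, 4a6c47d is not an ancestor of any other common ancestor — it is the merge base.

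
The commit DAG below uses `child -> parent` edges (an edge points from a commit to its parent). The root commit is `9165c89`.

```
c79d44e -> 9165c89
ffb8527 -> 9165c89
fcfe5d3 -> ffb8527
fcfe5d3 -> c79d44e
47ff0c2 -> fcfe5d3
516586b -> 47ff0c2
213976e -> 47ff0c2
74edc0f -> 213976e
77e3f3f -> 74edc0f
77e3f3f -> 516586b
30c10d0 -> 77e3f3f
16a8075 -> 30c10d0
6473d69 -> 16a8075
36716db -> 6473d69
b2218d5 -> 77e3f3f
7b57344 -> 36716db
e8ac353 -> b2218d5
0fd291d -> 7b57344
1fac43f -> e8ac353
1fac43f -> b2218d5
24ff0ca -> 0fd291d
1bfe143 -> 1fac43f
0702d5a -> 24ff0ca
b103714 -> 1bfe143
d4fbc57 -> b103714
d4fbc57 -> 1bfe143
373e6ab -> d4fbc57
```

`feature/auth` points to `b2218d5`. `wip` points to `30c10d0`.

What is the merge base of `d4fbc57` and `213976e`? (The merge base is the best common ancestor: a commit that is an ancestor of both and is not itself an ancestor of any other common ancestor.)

213976e

Ancestors of d4fbc57: {1bfe143, 1fac43f, 213976e, 47ff0c2, 516586b, 74edc0f, 77e3f3f, 9165c89, b103714, b2218d5, c79d44e, d4fbc57, e8ac353, fcfe5d3, ffb8527}.
Ancestors of 213976e: {213976e, 47ff0c2, 9165c89, c79d44e, fcfe5d3, ffb8527}.
Common ancestors: {213976e, 47ff0c2, 9165c89, c79d44e, fcfe5d3, ffb8527}.
Among these, 213976e is not an ancestor of any other common ancestor — it is the merge base.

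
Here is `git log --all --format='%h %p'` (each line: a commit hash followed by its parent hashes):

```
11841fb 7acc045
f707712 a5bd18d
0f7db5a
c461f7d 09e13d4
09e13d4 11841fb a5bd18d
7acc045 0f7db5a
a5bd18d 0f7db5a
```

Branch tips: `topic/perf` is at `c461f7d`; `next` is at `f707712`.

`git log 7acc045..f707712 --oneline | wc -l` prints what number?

2

Reachable from f707712: {0f7db5a, a5bd18d, f707712}.
Reachable from 7acc045: {0f7db5a, 7acc045}.
In f707712's history but not 7acc045's: {a5bd18d, f707712} — 2 commits.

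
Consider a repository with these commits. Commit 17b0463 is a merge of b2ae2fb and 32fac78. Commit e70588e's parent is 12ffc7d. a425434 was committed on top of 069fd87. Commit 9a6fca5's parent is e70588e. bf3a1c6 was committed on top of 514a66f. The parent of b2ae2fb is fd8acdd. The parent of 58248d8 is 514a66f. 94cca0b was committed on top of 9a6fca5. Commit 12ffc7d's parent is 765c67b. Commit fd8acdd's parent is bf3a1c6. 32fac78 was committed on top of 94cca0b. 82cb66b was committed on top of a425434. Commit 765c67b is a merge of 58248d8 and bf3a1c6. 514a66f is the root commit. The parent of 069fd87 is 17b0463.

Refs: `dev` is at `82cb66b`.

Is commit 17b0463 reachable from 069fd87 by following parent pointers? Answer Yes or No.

Yes

Ancestors of 069fd87 (commits reachable by following parents): {069fd87, 12ffc7d, 17b0463, 32fac78, 514a66f, 58248d8, 765c67b, 94cca0b, 9a6fca5, b2ae2fb, bf3a1c6, e70588e, fd8acdd}.
17b0463 is in that set, so it is an ancestor of 069fd87.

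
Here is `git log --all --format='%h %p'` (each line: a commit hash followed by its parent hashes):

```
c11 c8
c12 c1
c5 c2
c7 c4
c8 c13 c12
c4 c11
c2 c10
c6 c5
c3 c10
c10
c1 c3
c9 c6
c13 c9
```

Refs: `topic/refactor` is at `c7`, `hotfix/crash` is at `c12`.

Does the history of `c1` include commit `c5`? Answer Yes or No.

No

Ancestors of c1: {c1, c10, c3}.
c5 is not in that set, so it is not an ancestor of c1.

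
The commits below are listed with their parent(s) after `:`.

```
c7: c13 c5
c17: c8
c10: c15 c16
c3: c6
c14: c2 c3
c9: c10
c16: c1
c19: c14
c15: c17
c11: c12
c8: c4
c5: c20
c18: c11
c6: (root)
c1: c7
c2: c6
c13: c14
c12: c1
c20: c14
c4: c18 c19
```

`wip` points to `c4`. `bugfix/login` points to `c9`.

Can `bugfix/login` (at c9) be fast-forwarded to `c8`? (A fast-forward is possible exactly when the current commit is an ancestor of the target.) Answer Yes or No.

A fast-forward from c9 to c8 is possible iff c9 is an ancestor of c8.
Ancestors of c8: {c1, c11, c12, c13, c14, c18, c19, c2, c20, c3, c4, c5, c6, c7, c8}.
c9 is not among them, so fast-forward is not possible.

No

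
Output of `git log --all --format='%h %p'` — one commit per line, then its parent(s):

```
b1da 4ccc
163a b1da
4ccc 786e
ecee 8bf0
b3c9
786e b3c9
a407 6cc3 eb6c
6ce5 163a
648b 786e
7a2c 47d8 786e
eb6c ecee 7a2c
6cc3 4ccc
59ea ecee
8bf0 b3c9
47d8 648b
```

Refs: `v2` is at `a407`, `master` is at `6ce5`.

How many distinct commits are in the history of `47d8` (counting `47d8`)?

Walking parent pointers from 47d8: reachable set = {47d8, 648b, 786e, b3c9}.
That is 4 commits.

4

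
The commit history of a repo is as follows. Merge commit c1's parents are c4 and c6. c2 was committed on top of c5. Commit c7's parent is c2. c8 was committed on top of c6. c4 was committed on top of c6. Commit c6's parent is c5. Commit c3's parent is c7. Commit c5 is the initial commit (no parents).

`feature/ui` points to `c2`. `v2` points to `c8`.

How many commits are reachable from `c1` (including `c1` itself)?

Walking parent pointers from c1: reachable set = {c1, c4, c5, c6}.
That is 4 commits.

4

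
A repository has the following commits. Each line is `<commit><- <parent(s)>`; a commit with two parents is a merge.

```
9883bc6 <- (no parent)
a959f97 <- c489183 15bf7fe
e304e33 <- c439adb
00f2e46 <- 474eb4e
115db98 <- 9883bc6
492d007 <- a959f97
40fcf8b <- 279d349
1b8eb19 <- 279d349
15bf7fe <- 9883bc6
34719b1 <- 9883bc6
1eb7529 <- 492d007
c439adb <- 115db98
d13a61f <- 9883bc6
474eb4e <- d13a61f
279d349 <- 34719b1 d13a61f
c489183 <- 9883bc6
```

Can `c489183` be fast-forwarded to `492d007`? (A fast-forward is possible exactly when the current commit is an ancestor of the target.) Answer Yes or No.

A fast-forward from c489183 to 492d007 is possible iff c489183 is an ancestor of 492d007.
Ancestors of 492d007: {15bf7fe, 492d007, 9883bc6, a959f97, c489183}.
c489183 is among them, so fast-forward is possible.

Yes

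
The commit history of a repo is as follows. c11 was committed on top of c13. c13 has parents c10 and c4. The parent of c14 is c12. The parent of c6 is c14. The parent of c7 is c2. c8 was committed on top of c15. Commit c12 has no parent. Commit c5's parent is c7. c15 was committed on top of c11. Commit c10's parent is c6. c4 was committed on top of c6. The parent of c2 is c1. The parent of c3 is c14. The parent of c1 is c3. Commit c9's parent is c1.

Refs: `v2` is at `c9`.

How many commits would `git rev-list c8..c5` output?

Reachable from c5: {c1, c12, c14, c2, c3, c5, c7}.
Reachable from c8: {c10, c11, c12, c13, c14, c15, c4, c6, c8}.
In c5's history but not c8's: {c1, c2, c3, c5, c7} — 5 commits.

5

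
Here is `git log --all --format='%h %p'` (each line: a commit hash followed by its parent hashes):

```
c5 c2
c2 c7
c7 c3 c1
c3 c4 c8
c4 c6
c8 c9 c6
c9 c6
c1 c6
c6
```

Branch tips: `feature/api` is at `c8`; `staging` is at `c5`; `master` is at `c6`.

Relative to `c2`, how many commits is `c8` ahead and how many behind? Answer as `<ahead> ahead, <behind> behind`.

Reachable from c8: {c6, c8, c9}.
Reachable from c2: {c1, c2, c3, c4, c6, c7, c8, c9}.
Only in c8's history (ahead): {} — 0.
Only in c2's history (behind): {c1, c2, c3, c4, c7} — 5.

0 ahead, 5 behind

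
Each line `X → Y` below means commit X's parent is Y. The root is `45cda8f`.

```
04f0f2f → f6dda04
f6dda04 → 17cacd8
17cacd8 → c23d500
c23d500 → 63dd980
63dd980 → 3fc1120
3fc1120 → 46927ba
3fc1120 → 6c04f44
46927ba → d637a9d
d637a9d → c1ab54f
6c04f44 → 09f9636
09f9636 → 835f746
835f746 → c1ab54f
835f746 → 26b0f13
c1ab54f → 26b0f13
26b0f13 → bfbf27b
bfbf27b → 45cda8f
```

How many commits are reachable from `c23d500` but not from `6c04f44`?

Reachable from c23d500: {09f9636, 26b0f13, 3fc1120, 45cda8f, 46927ba, 63dd980, 6c04f44, 835f746, bfbf27b, c1ab54f, c23d500, d637a9d}.
Reachable from 6c04f44: {09f9636, 26b0f13, 45cda8f, 6c04f44, 835f746, bfbf27b, c1ab54f}.
In c23d500's history but not 6c04f44's: {3fc1120, 46927ba, 63dd980, c23d500, d637a9d} — 5 commits.

5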